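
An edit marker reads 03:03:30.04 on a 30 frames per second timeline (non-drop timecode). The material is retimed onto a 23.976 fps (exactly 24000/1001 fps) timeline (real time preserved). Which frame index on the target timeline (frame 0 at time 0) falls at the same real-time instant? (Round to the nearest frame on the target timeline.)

frame 263979

Source frame index: (3×3600 + 3×60 + 30) × 30 + 4 = 330304.
Real time: 330304 / (30) = 165152/15 s.
Target frame: (165152/15) × (24000/1001) = 20326400/77 ≈ 263979.221 → 263979.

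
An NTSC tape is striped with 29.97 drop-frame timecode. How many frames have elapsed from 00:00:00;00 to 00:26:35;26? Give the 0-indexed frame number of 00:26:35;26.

Complete 10-minute blocks: 2, each 17982 frames → 35964.
Remaining 6 whole minutes in the current block: 1800 + 5 × 1798 = 10790 frames.
Within the current minute: 35 × 30 + 26 − 2 = 1074 (labels ;00/;01 skipped at this minute). Total = 35964 + 10790 + 1074 = 47828.

47828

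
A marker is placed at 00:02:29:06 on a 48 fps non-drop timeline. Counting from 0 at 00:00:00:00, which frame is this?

Total seconds to the label: (0 × 3600 + 2 × 60 + 29) = 149.
Frame index = 149 × 48 + 6 = 7158.

frame 7158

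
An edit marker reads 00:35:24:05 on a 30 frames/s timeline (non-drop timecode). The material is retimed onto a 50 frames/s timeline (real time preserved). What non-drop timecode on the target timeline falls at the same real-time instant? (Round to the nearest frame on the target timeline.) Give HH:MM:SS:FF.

Source frame index: (0×3600 + 35×60 + 24) × 30 + 5 = 63725.
Real time: 63725 / (30) = 12745/6 s.
Target frame: (12745/6) × (50) = 318625/3 ≈ 106208.333 → 106208.
At 50 labels/s: frame 106208 → 00:35:24:08.

00:35:24:08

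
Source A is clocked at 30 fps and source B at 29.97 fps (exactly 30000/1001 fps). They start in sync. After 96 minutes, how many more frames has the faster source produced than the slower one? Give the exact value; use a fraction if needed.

172800/1001 frames

96 min = 5760 s.
A emits 30 × 5760 = 172800 frames; B emits 30000/1001 × 5760 = 172800000/1001.
Difference = 172800/1001 frames (≈ 172.6274); B is behind A.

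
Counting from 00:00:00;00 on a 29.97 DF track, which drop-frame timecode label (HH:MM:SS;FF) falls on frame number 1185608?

Ten DF minutes hold 17982 frames, so frame 1185608 lies in block 65 (frames 1168830–1186811) with 16778 frames into that block.
The block's first minute is 1800 frames and the rest 1798 each; 16778 frames reaches minute 9, so 65 × 18 + 9 × 2 = 1188 labels have been skipped so far.
Adding those back, label number 1185608 + 1188 = 1186796 at 30 labels/s is 39559 s + 26 f = 10 h 59 min 19 s frame 26, i.e. 10:59:19;26.

10:59:19;26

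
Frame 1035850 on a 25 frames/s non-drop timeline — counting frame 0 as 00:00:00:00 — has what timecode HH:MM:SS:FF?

1035850 ÷ 25 = 41434 full seconds, remainder 0 frames.
41434 s = 11 h 30 min 34 s.
Timecode: 11:30:34:00.

11:30:34:00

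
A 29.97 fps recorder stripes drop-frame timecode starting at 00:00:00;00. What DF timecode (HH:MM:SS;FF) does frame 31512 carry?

00:17:31;14

Each 10-minute DF block holds 10 × 60 × 30 − 9 × 2 = 17982 frames. 31512 ÷ 17982 → 1 full block, remainder 13530.
Within the partial block the first minute is 1800 frames and each further minute 1798, so 7 further minute boundaries passed. Total skipped labels = 18 × 1 + 2 × 7 = 32.
Non-drop label index = 31512 + 32 = 31544; at 30 labels/s that is 00:17:31:14, i.e. DF 00:17:31;14.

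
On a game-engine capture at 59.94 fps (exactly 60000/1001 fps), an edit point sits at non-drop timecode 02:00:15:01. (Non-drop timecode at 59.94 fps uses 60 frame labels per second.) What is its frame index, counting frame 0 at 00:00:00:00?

frame 432901

Total seconds to the label: (2 × 3600 + 0 × 60 + 15) = 7215.
Frame index = 7215 × 60 + 1 = 432901.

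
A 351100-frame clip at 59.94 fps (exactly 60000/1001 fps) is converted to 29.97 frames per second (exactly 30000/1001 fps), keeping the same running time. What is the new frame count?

Target frames = source frames × (target rate / source rate) = 351100 × (30000/1001)/(60000/1001) = 351100 × 1/2 = 175550.

175550 frames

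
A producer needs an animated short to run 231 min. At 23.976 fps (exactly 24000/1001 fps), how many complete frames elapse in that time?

332307 frames

231 min = 13860 s.
Frames = 13860 × 24000/1001 = 4320000/13 ≈ 332307.6923.
Complete frames: 332307.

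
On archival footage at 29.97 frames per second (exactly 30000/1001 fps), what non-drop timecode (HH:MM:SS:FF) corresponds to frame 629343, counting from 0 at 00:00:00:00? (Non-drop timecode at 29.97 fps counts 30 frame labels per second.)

05:49:38:03

629343 ÷ 30 = 20978 full seconds, remainder 3 frames.
20978 s = 5 h 49 min 38 s.
Timecode: 05:49:38:03.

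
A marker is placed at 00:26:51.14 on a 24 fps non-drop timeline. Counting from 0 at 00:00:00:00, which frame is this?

frame 38678

Total seconds to the label: (0 × 3600 + 26 × 60 + 51) = 1611.
Frame index = 1611 × 24 + 14 = 38678.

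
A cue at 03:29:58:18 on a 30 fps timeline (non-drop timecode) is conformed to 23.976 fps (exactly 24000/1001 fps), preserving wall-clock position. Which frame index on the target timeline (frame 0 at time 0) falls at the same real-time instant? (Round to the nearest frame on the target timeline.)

frame 302064

Source frame index: (3×3600 + 29×60 + 58) × 30 + 18 = 377958.
Real time: 377958 / (30) = 62993/5 s.
Target frame: (62993/5) × (24000/1001) = 43195200/143 ≈ 302064.336 → 302064.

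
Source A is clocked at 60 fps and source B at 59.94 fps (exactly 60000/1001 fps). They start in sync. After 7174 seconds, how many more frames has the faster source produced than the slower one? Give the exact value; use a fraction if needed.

A emits 60 × 7174 = 430440 frames; B emits 60000/1001 × 7174 = 430440000/1001.
Difference = 430440/1001 frames (≈ 430.0100); B is behind A.

430440/1001 frames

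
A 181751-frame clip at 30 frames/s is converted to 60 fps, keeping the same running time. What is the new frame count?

363502 frames

Target frames = source frames × (target rate / source rate) = 181751 × (60)/(30) = 181751 × 2 = 363502.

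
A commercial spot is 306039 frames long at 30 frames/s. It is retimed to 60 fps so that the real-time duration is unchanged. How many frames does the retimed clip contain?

612078 frames

Target frames = source frames × (target rate / source rate) = 306039 × (60)/(30) = 306039 × 2 = 612078.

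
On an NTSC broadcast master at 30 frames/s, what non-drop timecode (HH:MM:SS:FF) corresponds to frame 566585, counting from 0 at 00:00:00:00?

05:14:46:05

566585 ÷ 30 = 18886 full seconds, remainder 5 frames.
18886 s = 5 h 14 min 46 s.
Timecode: 05:14:46:05.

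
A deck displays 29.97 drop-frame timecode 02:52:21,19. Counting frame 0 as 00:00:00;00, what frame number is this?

As if non-drop at 30 labels/s: (2 × 3600 + 52 × 60 + 21) × 30 + 19 = 310249.
Minute boundaries passed: 172; those not divisible by 10: 172 − 17 = 155; dropped labels = 2 × 155 = 310.
Actual frame index = 310249 − 310 = 309939.

309939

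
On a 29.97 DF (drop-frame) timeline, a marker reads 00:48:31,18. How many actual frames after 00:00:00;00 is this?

Complete 10-minute blocks: 4, each 17982 frames → 71928.
Remaining 8 whole minutes in the current block: 1800 + 7 × 1798 = 14386 frames.
Within the current minute: 31 × 30 + 18 − 2 = 946 (labels ;00/;01 skipped at this minute). Total = 71928 + 14386 + 946 = 87260.

87260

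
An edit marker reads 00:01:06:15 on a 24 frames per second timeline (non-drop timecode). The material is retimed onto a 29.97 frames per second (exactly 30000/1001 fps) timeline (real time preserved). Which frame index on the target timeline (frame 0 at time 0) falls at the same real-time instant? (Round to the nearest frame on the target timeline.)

frame 1997

Source frame index: (0×3600 + 1×60 + 6) × 24 + 15 = 1599.
Real time: 1599 / (24) = 533/8 s.
Target frame: (533/8) × (30000/1001) = 153750/77 ≈ 1996.753 → 1997.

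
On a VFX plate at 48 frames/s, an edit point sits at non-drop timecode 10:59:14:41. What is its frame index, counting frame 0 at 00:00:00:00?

1898633

Total seconds to the label: (10 × 3600 + 59 × 60 + 14) = 39554.
Frame index = 39554 × 48 + 41 = 1898633.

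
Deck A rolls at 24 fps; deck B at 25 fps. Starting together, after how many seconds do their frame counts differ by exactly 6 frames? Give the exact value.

The gap grows by |25 − 24| = 1 frame per second.
Time for a 6-frame gap: 6 ÷ (1) = 6 s.

6 seconds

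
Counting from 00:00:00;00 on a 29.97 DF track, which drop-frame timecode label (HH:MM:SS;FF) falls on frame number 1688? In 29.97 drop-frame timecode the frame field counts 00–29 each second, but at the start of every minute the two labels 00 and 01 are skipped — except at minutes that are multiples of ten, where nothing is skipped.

00:00:56;08

Each 10-minute DF block holds 10 × 60 × 30 − 9 × 2 = 17982 frames. 1688 ÷ 17982 → 0 full blocks, remainder 1688.
Within the partial block the first minute is 1800 frames and each further minute 1798, so 0 further minute boundaries passed. Total skipped labels = 18 × 0 + 2 × 0 = 0.
Non-drop label index = 1688 + 0 = 1688; at 30 labels/s that is 00:00:56:08, i.e. DF 00:00:56;08.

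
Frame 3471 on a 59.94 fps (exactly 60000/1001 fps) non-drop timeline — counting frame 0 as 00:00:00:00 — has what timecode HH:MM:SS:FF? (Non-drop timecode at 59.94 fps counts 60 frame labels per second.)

00:00:57:51

3471 ÷ 60 = 57 full seconds, remainder 51 frames.
57 s = 0 h 0 min 57 s.
Timecode: 00:00:57:51.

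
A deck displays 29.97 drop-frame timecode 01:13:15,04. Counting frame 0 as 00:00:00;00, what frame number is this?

Complete 10-minute blocks: 7, each 17982 frames → 125874.
Remaining 3 whole minutes in the current block: 1800 + 2 × 1798 = 5396 frames.
Within the current minute: 15 × 30 + 4 − 2 = 452 (labels ;00/;01 skipped at this minute). Total = 125874 + 5396 + 452 = 131722.

131722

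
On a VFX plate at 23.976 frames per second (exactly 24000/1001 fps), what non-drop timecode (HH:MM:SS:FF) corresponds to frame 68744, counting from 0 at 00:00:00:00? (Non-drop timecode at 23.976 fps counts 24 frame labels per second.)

68744 ÷ 24 = 2864 full seconds, remainder 8 frames.
2864 s = 0 h 47 min 44 s.
Timecode: 00:47:44:08.

00:47:44:08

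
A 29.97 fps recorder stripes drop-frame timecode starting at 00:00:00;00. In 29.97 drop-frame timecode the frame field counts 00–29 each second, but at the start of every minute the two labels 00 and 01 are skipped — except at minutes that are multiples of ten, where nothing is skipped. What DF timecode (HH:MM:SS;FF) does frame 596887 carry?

Each 10-minute DF block holds 10 × 60 × 30 − 9 × 2 = 17982 frames. 596887 ÷ 17982 → 33 full blocks, remainder 3481.
Within the partial block the first minute is 1800 frames and each further minute 1798, so 1 further minute boundary passed. Total skipped labels = 18 × 33 + 2 × 1 = 596.
Non-drop label index = 596887 + 596 = 597483; at 30 labels/s that is 05:31:56:03, i.e. DF 05:31:56;03.

05:31:56;03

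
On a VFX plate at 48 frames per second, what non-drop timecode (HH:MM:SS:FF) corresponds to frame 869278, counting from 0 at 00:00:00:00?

869278 ÷ 48 = 18109 full seconds, remainder 46 frames.
18109 s = 5 h 1 min 49 s.
Timecode: 05:01:49:46.

05:01:49:46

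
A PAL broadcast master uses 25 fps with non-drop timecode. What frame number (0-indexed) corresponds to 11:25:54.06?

frame 1028856

Total seconds to the label: (11 × 3600 + 25 × 60 + 54) = 41154.
Frame index = 41154 × 25 + 6 = 1028856.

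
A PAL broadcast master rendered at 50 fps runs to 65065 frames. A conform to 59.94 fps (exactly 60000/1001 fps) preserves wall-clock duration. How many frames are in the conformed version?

Target frames = source frames × (target rate / source rate) = 65065 × (60000/1001)/(50) = 65065 × 1200/1001 = 78000.

78000 frames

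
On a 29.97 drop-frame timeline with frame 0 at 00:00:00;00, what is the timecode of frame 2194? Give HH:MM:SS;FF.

00:01:13;06

Ten DF minutes hold 17982 frames, so frame 2194 lies in block 0 (frames 0–17981) with 2194 frames into that block.
The block's first minute is 1800 frames and the rest 1798 each; 2194 frames reaches minute 1, so 0 × 18 + 1 × 2 = 2 labels have been skipped so far.
Adding those back, label number 2194 + 2 = 2196 at 30 labels/s is 73 s + 6 f = 0 h 1 min 13 s frame 6, i.e. 00:01:13;06.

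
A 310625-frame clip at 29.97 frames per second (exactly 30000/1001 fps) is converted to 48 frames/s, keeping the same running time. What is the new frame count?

Target frames = source frames × (target rate / source rate) = 310625 × (48)/(30000/1001) = 310625 × 1001/625 = 497497.

497497 frames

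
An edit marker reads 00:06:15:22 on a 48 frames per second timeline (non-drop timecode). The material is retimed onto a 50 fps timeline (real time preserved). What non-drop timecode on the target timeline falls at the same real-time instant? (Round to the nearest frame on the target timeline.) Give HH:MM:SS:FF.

00:06:15:23

Source frame index: (0×3600 + 6×60 + 15) × 48 + 22 = 18022.
Real time: 18022 / (48) = 9011/24 s.
Target frame: (9011/24) × (50) = 225275/12 ≈ 18772.917 → 18773.
At 50 labels/s: frame 18773 → 00:06:15:23.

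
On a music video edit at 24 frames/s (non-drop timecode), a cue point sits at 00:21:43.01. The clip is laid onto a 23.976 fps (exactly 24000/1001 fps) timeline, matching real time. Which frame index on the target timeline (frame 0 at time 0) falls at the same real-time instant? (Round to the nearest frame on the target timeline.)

frame 31242

Source frame index: (0×3600 + 21×60 + 43) × 24 + 1 = 31273.
Real time: 31273 / (24) = 31273/24 s.
Target frame: (31273/24) × (24000/1001) = 2843000/91 ≈ 31241.758 → 31242.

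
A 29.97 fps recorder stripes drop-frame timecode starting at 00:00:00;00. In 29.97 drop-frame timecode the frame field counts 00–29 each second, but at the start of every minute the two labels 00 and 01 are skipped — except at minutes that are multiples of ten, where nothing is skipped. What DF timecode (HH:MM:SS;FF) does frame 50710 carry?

00:28:12;02

Ten DF minutes hold 17982 frames, so frame 50710 lies in block 2 (frames 35964–53945) with 14746 frames into that block.
The block's first minute is 1800 frames and the rest 1798 each; 14746 frames reaches minute 8, so 2 × 18 + 8 × 2 = 52 labels have been skipped so far.
Adding those back, label number 50710 + 52 = 50762 at 30 labels/s is 1692 s + 2 f = 0 h 28 min 12 s frame 2, i.e. 00:28:12;02.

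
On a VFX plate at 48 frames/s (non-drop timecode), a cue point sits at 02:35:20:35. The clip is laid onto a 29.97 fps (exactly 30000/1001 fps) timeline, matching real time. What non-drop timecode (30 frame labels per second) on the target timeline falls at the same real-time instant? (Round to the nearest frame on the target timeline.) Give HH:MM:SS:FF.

Source frame index: (2×3600 + 35×60 + 20) × 48 + 35 = 447395.
Real time: 447395 / (48) = 447395/48 s.
Target frame: (447395/48) × (30000/1001) = 21509375/77 ≈ 279342.532 → 279343.
At 30 labels/s: frame 279343 → 02:35:11:13.

02:35:11:13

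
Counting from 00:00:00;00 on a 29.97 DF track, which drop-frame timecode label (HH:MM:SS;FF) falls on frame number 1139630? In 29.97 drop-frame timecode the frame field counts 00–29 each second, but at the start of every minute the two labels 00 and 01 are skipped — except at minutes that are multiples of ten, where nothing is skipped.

Ten DF minutes hold 17982 frames, so frame 1139630 lies in block 63 (frames 1132866–1150847) with 6764 frames into that block.
The block's first minute is 1800 frames and the rest 1798 each; 6764 frames reaches minute 3, so 63 × 18 + 3 × 2 = 1140 labels have been skipped so far.
Adding those back, label number 1139630 + 1140 = 1140770 at 30 labels/s is 38025 s + 20 f = 10 h 33 min 45 s frame 20, i.e. 10:33:45;20.

10:33:45;20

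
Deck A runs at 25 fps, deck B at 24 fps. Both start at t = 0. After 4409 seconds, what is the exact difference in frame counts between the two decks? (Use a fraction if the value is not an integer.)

4409 frames

A emits 25 × 4409 = 110225 frames; B emits 24 × 4409 = 105816.
Difference = 4409 frames; B is behind A.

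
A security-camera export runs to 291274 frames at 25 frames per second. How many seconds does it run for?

11650.96 seconds

Running time = 291274 / (25) = 11650.96 s.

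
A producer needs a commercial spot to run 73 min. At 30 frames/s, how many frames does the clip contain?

73 min = 4380 s.
Frames = 4380 × 30 = 131400.

131400 frames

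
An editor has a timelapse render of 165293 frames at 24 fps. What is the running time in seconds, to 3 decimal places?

6887.208 seconds

Running time = 165293 × 1/24 = 165293/24 s ≈ 6887.208 s.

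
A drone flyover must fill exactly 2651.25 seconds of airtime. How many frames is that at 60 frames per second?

159075 frames

Frames = 2651.25 × 60 = 159075.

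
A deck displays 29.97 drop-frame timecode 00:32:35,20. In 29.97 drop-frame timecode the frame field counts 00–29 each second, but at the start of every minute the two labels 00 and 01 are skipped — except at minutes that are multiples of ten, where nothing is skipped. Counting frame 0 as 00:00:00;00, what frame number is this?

As if non-drop at 30 labels/s: (0 × 3600 + 32 × 60 + 35) × 30 + 20 = 58670.
Minute boundaries passed: 32; those not divisible by 10: 32 − 3 = 29; dropped labels = 2 × 29 = 58.
Actual frame index = 58670 − 58 = 58612.

58612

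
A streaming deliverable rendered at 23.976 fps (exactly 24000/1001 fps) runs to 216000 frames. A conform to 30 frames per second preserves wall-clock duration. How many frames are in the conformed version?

270270 frames

Target frames = source frames × (target rate / source rate) = 216000 × (30)/(24000/1001) = 216000 × 1001/800 = 270270.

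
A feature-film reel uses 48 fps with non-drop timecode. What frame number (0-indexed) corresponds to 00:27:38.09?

Total seconds to the label: (0 × 3600 + 27 × 60 + 38) = 1658.
Frame index = 1658 × 48 + 9 = 79593.

79593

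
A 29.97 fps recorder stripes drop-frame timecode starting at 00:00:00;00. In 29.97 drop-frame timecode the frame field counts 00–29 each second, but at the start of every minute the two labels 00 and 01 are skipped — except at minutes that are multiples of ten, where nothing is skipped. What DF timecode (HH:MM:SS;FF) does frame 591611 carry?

05:29:00;05

Each 10-minute DF block holds 10 × 60 × 30 − 9 × 2 = 17982 frames. 591611 ÷ 17982 → 32 full blocks, remainder 16187.
Within the partial block the first minute is 1800 frames and each further minute 1798, so 9 further minute boundaries passed. Total skipped labels = 18 × 32 + 2 × 9 = 594.
Non-drop label index = 591611 + 594 = 592205; at 30 labels/s that is 05:29:00:05, i.e. DF 05:29:00;05.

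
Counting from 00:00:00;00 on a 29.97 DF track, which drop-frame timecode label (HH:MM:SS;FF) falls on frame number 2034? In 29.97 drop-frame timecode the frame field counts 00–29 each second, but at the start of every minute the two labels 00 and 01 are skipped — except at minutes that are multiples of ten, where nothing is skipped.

Ten DF minutes hold 17982 frames, so frame 2034 lies in block 0 (frames 0–17981) with 2034 frames into that block.
The block's first minute is 1800 frames and the rest 1798 each; 2034 frames reaches minute 1, so 0 × 18 + 1 × 2 = 2 labels have been skipped so far.
Adding those back, label number 2034 + 2 = 2036 at 30 labels/s is 67 s + 26 f = 0 h 1 min 7 s frame 26, i.e. 00:01:07;26.

00:01:07;26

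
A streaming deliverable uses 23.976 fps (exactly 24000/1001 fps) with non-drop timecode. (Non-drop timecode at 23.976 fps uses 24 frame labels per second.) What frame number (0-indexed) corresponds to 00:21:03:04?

Total seconds to the label: (0 × 3600 + 21 × 60 + 3) = 1263.
Frame index = 1263 × 24 + 4 = 30316.

frame 30316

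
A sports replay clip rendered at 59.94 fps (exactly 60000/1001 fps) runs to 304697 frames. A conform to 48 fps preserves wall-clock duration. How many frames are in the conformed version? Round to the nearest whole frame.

Frames at target rate = 304697 × (48) / (60000/1001) = 305001697/1250 ≈ 244001.358.
Nearest whole frame: 244001.

244001 frames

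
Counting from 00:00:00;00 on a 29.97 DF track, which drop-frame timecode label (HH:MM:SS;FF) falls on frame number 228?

Ten DF minutes hold 17982 frames, so frame 228 lies in block 0 (frames 0–17981) with 228 frames into that block.
The block's first minute is 1800 frames and the rest 1798 each; 228 frames reaches minute 0, so 0 × 18 + 0 × 2 = 0 labels have been skipped so far.
Adding those back, label number 228 + 0 = 228 at 30 labels/s is 7 s + 18 f = 0 h 0 min 7 s frame 18, i.e. 00:00:07;18.

00:00:07;18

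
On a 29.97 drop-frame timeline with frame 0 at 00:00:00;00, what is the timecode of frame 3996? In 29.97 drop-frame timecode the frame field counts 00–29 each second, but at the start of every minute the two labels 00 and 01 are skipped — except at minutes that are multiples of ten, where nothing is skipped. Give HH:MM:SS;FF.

Each 10-minute DF block holds 10 × 60 × 30 − 9 × 2 = 17982 frames. 3996 ÷ 17982 → 0 full blocks, remainder 3996.
Within the partial block the first minute is 1800 frames and each further minute 1798, so 2 further minute boundaries passed. Total skipped labels = 18 × 0 + 2 × 2 = 4.
Non-drop label index = 3996 + 4 = 4000; at 30 labels/s that is 00:02:13:10, i.e. DF 00:02:13;10.

00:02:13;10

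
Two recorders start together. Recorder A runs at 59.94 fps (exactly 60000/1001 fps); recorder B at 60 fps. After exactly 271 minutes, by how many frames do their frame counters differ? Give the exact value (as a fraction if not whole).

975600/1001 frames

271 min = 16260 s.
A emits 60000/1001 × 16260 = 975600000/1001 frames; B emits 60 × 16260 = 975600.
Difference = 975600/1001 frames (≈ 974.6254); B is ahead of A.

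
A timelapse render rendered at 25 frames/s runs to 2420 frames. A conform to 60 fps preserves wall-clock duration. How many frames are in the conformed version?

Target frames = source frames × (target rate / source rate) = 2420 × (60)/(25) = 2420 × 12/5 = 5808.

5808 frames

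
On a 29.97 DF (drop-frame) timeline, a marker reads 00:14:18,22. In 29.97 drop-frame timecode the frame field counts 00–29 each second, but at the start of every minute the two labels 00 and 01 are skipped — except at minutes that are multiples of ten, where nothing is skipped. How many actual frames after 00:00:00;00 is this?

As if non-drop at 30 labels/s: (0 × 3600 + 14 × 60 + 18) × 30 + 22 = 25762.
Minute boundaries passed: 14; those not divisible by 10: 14 − 1 = 13; dropped labels = 2 × 13 = 26.
Actual frame index = 25762 − 26 = 25736.

25736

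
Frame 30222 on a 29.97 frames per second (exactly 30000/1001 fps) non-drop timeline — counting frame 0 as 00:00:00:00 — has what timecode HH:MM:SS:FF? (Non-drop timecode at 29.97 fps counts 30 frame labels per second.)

30222 ÷ 30 = 1007 full seconds, remainder 12 frames.
1007 s = 0 h 16 min 47 s.
Timecode: 00:16:47:12.

00:16:47:12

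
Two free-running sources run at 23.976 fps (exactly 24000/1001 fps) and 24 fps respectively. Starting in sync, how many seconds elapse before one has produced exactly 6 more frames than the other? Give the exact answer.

250.25 seconds

The gap grows by |24 − 24000/1001| = 24/1001 frames per second.
Time for a 6-frame gap: 6 ÷ (24/1001) = 250.25 s.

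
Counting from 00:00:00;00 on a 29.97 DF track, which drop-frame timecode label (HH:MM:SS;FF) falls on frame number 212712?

01:58:17;16

Each 10-minute DF block holds 10 × 60 × 30 − 9 × 2 = 17982 frames. 212712 ÷ 17982 → 11 full blocks, remainder 14910.
Within the partial block the first minute is 1800 frames and each further minute 1798, so 8 further minute boundaries passed. Total skipped labels = 18 × 11 + 2 × 8 = 214.
Non-drop label index = 212712 + 214 = 212926; at 30 labels/s that is 01:58:17:16, i.e. DF 01:58:17;16.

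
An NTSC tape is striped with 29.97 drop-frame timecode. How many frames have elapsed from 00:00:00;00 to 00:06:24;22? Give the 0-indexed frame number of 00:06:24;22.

Complete 10-minute blocks: 0, each 17982 frames → 0.
Remaining 6 whole minutes in the current block: 1800 + 5 × 1798 = 10790 frames.
Within the current minute: 24 × 30 + 22 − 2 = 740 (labels ;00/;01 skipped at this minute). Total = 0 + 10790 + 740 = 11530.

11530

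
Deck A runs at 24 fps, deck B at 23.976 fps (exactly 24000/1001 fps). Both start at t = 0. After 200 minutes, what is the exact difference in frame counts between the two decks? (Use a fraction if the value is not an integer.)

200 min = 12000 s.
A emits 24 × 12000 = 288000 frames; B emits 24000/1001 × 12000 = 288000000/1001.
Difference = 288000/1001 frames (≈ 287.7123); B is behind A.

288000/1001 frames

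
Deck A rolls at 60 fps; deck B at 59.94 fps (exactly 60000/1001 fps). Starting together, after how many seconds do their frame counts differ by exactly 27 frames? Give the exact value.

450.45 seconds

The gap grows by |60000/1001 − 60| = 60/1001 frames per second.
Time for a 27-frame gap: 27 ÷ (60/1001) = 450.45 s.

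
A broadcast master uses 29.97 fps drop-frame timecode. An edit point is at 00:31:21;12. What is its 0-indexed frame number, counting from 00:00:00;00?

As if non-drop at 30 labels/s: (0 × 3600 + 31 × 60 + 21) × 30 + 12 = 56442.
Minute boundaries passed: 31; those not divisible by 10: 31 − 3 = 28; dropped labels = 2 × 28 = 56.
Actual frame index = 56442 − 56 = 56386.

56386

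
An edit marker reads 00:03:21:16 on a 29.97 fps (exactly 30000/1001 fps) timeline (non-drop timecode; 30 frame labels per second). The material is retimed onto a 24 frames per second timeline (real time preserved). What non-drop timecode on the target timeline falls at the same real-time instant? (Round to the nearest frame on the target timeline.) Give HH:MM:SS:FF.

Source frame index: (0×3600 + 3×60 + 21) × 30 + 16 = 6046.
Real time: 6046 / (30000/1001) = 3026023/15000 s.
Target frame: (3026023/15000) × (24) = 3026023/625 ≈ 4841.637 → 4842.
At 24 labels/s: frame 4842 → 00:03:21:18.

00:03:21:18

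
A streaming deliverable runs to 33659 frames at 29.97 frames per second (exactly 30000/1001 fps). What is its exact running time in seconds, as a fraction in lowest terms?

33692659/30000 seconds

Running time = 33659 ÷ (30000/1001) = 33659 × 1001/30000 = 33692659/30000 s.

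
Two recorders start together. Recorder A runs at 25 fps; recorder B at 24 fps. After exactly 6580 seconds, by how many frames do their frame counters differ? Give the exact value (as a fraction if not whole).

6580 frames

A emits 25 × 6580 = 164500 frames; B emits 24 × 6580 = 157920.
Difference = 6580 frames; B is behind A.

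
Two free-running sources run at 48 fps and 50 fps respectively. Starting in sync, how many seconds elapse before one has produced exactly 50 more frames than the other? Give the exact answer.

25 seconds

The gap grows by |50 − 48| = 2 frames per second.
Time for a 50-frame gap: 50 ÷ (2) = 25 s.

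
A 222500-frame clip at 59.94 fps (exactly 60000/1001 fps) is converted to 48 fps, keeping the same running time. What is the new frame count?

Target frames = source frames × (target rate / source rate) = 222500 × (48)/(60000/1001) = 222500 × 1001/1250 = 178178.

178178 frames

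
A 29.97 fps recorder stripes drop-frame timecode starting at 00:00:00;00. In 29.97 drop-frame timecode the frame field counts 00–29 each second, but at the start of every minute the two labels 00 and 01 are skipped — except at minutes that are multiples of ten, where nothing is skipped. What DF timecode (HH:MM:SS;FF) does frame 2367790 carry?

21:56:45;10

Each 10-minute DF block holds 10 × 60 × 30 − 9 × 2 = 17982 frames. 2367790 ÷ 17982 → 131 full blocks, remainder 12148.
Within the partial block the first minute is 1800 frames and each further minute 1798, so 6 further minute boundaries passed. Total skipped labels = 18 × 131 + 2 × 6 = 2370.
Non-drop label index = 2367790 + 2370 = 2370160; at 30 labels/s that is 21:56:45:10, i.e. DF 21:56:45;10.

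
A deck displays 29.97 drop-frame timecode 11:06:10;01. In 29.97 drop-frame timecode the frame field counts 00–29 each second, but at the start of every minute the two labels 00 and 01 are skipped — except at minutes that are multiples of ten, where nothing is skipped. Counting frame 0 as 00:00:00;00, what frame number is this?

1197901

As if non-drop at 30 labels/s: (11 × 3600 + 6 × 60 + 10) × 30 + 1 = 1199101.
Minute boundaries passed: 666; those not divisible by 10: 666 − 66 = 600; dropped labels = 2 × 600 = 1200.
Actual frame index = 1199101 − 1200 = 1197901.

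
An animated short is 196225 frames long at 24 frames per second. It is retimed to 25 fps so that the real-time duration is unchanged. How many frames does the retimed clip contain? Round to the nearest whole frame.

Frames at target rate = 196225 × (25) / (24) = 4905625/24 ≈ 204401.042.
Nearest whole frame: 204401.

204401 frames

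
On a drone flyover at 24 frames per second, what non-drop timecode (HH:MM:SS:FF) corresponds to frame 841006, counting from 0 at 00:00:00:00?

09:44:01:22

841006 ÷ 24 = 35041 full seconds, remainder 22 frames.
35041 s = 9 h 44 min 1 s.
Timecode: 09:44:01:22.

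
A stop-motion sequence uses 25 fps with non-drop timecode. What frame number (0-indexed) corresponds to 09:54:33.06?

Total seconds to the label: (9 × 3600 + 54 × 60 + 33) = 35673.
Frame index = 35673 × 25 + 6 = 891831.

891831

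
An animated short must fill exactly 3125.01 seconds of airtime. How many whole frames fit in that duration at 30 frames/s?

Frames = 3125.01 × 30 = 937503/10 ≈ 93750.3000.
Complete frames: 93750.

93750 frames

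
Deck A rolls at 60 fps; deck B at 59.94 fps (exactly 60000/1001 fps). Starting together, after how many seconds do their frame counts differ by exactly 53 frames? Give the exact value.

The gap grows by |60000/1001 − 60| = 60/1001 frames per second.
Time for a 53-frame gap: 53 ÷ (60/1001) = 53053/60 s.

53053/60 seconds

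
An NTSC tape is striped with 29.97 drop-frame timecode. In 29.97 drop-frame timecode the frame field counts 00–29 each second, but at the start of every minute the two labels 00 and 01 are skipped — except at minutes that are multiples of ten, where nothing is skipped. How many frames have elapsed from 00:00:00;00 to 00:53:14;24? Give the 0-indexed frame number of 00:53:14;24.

95748

As if non-drop at 30 labels/s: (0 × 3600 + 53 × 60 + 14) × 30 + 24 = 95844.
Minute boundaries passed: 53; those not divisible by 10: 53 − 5 = 48; dropped labels = 2 × 48 = 96.
Actual frame index = 95844 − 96 = 95748.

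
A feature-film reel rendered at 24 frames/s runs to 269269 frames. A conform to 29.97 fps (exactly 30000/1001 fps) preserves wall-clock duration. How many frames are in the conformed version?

Target frames = source frames × (target rate / source rate) = 269269 × (30000/1001)/(24) = 269269 × 1250/1001 = 336250.

336250 frames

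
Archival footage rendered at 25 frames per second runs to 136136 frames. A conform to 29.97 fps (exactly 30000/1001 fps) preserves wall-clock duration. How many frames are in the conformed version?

163200 frames

Target frames = source frames × (target rate / source rate) = 136136 × (30000/1001)/(25) = 136136 × 1200/1001 = 163200.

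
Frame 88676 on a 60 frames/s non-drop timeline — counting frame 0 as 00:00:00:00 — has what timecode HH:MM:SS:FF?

00:24:37:56

88676 ÷ 60 = 1477 full seconds, remainder 56 frames.
1477 s = 0 h 24 min 37 s.
Timecode: 00:24:37:56.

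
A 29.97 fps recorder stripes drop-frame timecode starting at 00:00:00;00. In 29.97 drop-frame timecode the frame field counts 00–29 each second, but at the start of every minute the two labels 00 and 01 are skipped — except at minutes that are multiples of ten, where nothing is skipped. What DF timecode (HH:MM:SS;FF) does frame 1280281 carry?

11:51:58;21

Ten DF minutes hold 17982 frames, so frame 1280281 lies in block 71 (frames 1276722–1294703) with 3559 frames into that block.
The block's first minute is 1800 frames and the rest 1798 each; 3559 frames reaches minute 1, so 71 × 18 + 1 × 2 = 1280 labels have been skipped so far.
Adding those back, label number 1280281 + 1280 = 1281561 at 30 labels/s is 42718 s + 21 f = 11 h 51 min 58 s frame 21, i.e. 11:51:58;21.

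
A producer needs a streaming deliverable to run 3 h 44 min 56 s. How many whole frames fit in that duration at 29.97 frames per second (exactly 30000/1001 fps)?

404475 frames

3 h 44 min 56 s = 13496 s.
Frames = 13496 × 30000/1001 = 57840000/143 ≈ 404475.5245.
Complete frames: 404475.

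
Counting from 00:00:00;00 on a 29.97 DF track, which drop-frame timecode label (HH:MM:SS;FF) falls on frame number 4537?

00:02:31;11

Ten DF minutes hold 17982 frames, so frame 4537 lies in block 0 (frames 0–17981) with 4537 frames into that block.
The block's first minute is 1800 frames and the rest 1798 each; 4537 frames reaches minute 2, so 0 × 18 + 2 × 2 = 4 labels have been skipped so far.
Adding those back, label number 4537 + 4 = 4541 at 30 labels/s is 151 s + 11 f = 0 h 2 min 31 s frame 11, i.e. 00:02:31;11.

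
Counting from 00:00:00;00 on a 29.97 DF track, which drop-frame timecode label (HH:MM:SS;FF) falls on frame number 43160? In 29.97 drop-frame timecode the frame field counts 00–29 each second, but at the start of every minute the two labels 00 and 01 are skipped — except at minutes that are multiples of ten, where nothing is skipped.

Each 10-minute DF block holds 10 × 60 × 30 − 9 × 2 = 17982 frames. 43160 ÷ 17982 → 2 full blocks, remainder 7196.
Within the partial block the first minute is 1800 frames and each further minute 1798, so 4 further minute boundaries passed. Total skipped labels = 18 × 2 + 2 × 4 = 44.
Non-drop label index = 43160 + 44 = 43204; at 30 labels/s that is 00:24:00:04, i.e. DF 00:24:00;04.

00:24:00;04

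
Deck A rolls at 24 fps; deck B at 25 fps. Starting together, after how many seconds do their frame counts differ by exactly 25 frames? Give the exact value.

The gap grows by |25 − 24| = 1 frame per second.
Time for a 25-frame gap: 25 ÷ (1) = 25 s.

25 seconds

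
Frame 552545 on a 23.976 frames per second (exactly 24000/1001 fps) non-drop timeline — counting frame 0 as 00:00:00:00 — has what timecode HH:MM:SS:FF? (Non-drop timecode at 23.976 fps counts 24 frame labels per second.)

552545 ÷ 24 = 23022 full seconds, remainder 17 frames.
23022 s = 6 h 23 min 42 s.
Timecode: 06:23:42:17.

06:23:42:17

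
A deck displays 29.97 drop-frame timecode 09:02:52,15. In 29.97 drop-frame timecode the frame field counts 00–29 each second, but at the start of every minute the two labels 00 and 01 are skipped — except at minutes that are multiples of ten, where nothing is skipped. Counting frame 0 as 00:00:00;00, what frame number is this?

976199

As if non-drop at 30 labels/s: (9 × 3600 + 2 × 60 + 52) × 30 + 15 = 977175.
Minute boundaries passed: 542; those not divisible by 10: 542 − 54 = 488; dropped labels = 2 × 488 = 976.
Actual frame index = 977175 − 976 = 976199.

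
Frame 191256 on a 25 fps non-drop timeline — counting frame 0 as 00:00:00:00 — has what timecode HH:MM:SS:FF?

191256 ÷ 25 = 7650 full seconds, remainder 6 frames.
7650 s = 2 h 7 min 30 s.
Timecode: 02:07:30:06.

02:07:30:06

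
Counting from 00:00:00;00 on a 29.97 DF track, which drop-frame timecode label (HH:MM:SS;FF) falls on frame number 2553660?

23:40:07;06

Ten DF minutes hold 17982 frames, so frame 2553660 lies in block 142 (frames 2553444–2571425) with 216 frames into that block.
The block's first minute is 1800 frames and the rest 1798 each; 216 frames reaches minute 0, so 142 × 18 + 0 × 2 = 2556 labels have been skipped so far.
Adding those back, label number 2553660 + 2556 = 2556216 at 30 labels/s is 85207 s + 6 f = 23 h 40 min 7 s frame 6, i.e. 23:40:07;06.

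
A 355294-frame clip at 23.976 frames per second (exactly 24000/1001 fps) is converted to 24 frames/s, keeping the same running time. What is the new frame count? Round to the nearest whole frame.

Frames at target rate = 355294 × (24) / (24000/1001) = 177824647/500 ≈ 355649.294.
Nearest whole frame: 355649.

355649 frames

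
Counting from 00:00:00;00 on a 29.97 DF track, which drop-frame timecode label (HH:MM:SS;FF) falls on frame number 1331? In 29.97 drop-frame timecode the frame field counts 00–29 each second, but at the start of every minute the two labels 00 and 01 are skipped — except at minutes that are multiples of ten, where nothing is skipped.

Ten DF minutes hold 17982 frames, so frame 1331 lies in block 0 (frames 0–17981) with 1331 frames into that block.
The block's first minute is 1800 frames and the rest 1798 each; 1331 frames reaches minute 0, so 0 × 18 + 0 × 2 = 0 labels have been skipped so far.
Adding those back, label number 1331 + 0 = 1331 at 30 labels/s is 44 s + 11 f = 0 h 0 min 44 s frame 11, i.e. 00:00:44;11.

00:00:44;11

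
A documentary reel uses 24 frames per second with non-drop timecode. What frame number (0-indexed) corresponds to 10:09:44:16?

878032

Total seconds to the label: (10 × 3600 + 9 × 60 + 44) = 36584.
Frame index = 36584 × 24 + 16 = 878032.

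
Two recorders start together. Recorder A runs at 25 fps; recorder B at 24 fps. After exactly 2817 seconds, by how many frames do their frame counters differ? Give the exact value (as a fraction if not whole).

2817 frames

A emits 25 × 2817 = 70425 frames; B emits 24 × 2817 = 67608.
Difference = 2817 frames; B is behind A.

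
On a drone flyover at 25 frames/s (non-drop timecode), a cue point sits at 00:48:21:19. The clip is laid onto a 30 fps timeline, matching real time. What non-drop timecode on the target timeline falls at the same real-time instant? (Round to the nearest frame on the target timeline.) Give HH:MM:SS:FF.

Source frame index: (0×3600 + 48×60 + 21) × 25 + 19 = 72544.
Real time: 72544 / (25) = 72544/25 s.
Target frame: (72544/25) × (30) = 435264/5 ≈ 87052.800 → 87053.
At 30 labels/s: frame 87053 → 00:48:21:23.

00:48:21:23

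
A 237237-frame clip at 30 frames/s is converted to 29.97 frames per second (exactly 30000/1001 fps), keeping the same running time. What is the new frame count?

Target frames = source frames × (target rate / source rate) = 237237 × (30000/1001)/(30) = 237237 × 1000/1001 = 237000.

237000 frames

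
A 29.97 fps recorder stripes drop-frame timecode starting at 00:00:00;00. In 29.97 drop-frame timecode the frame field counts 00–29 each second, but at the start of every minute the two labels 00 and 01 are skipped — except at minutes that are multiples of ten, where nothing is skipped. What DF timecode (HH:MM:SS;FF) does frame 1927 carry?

00:01:04;09

Ten DF minutes hold 17982 frames, so frame 1927 lies in block 0 (frames 0–17981) with 1927 frames into that block.
The block's first minute is 1800 frames and the rest 1798 each; 1927 frames reaches minute 1, so 0 × 18 + 1 × 2 = 2 labels have been skipped so far.
Adding those back, label number 1927 + 2 = 1929 at 30 labels/s is 64 s + 9 f = 0 h 1 min 4 s frame 9, i.e. 00:01:04;09.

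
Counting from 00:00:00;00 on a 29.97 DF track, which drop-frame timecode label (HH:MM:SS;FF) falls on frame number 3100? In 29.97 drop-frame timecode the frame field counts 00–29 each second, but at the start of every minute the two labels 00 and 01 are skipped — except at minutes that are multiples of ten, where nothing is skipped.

00:01:43;12

Each 10-minute DF block holds 10 × 60 × 30 − 9 × 2 = 17982 frames. 3100 ÷ 17982 → 0 full blocks, remainder 3100.
Within the partial block the first minute is 1800 frames and each further minute 1798, so 1 further minute boundary passed. Total skipped labels = 18 × 0 + 2 × 1 = 2.
Non-drop label index = 3100 + 2 = 3102; at 30 labels/s that is 00:01:43:12, i.e. DF 00:01:43;12.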